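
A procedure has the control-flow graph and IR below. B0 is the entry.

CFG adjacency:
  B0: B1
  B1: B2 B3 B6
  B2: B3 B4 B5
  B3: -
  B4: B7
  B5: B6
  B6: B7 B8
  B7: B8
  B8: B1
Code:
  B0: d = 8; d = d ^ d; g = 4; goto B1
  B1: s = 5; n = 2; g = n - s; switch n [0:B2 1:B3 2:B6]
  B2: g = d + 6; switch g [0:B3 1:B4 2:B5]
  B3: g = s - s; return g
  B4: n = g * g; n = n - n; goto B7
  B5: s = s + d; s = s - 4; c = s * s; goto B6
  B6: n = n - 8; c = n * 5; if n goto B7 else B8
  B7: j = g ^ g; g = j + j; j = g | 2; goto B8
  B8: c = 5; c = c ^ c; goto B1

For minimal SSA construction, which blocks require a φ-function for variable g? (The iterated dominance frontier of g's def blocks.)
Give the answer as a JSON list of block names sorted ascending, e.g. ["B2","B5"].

Answer: ["B1", "B3", "B6", "B7", "B8"]

Working:
idom tree: B1←B0 B2←B1 B3←B1 B4←B2 B5←B2 B6←B1 B7←B1 B8←B1
Join-block Dom:
  B1: preds {B0,B8}: {B0} ∩ {B0,B1,B8} = {B0}; idom=B0
  B3: preds {B1,B2}: {B0,B1} ∩ {B0,B1,B2} = {B0,B1}; idom=B1
  B6: preds {B1,B5}: {B0,B1} ∩ {B0,B1,B2,B5} = {B0,B1}; idom=B1
  B7: preds {B4,B6}: {B0,B1,B2,B4} ∩ {B0,B1,B6} = {B0,B1}; idom=B1
  B8: preds {B6,B7}: {B0,B1,B6} ∩ {B0,B1,B7} = {B0,B1}; idom=B1

Frontier:
  B1←B0: walk · to B0
  B1←B8: walk B8→B1 to B0
  B3←B1: walk · to B1
  B3←B2: walk B2 to B1
  B6←B1: walk · to B1
  B6←B5: walk B5→B2 to B1
  B7←B4: walk B4→B2 to B1
  B7←B6: walk B6 to B1
  B8←B6: walk B6 to B1
  B8←B7: walk B7 to B1
  DF(B0)=∅
  DF(B1)={B1}
  DF(B2)={B3,B6,B7}
  DF(B3)=∅
  DF(B4)={B7}
  DF(B5)={B6}
  DF(B6)={B7,B8}
  DF(B7)={B8}
  DF(B8)={B1}

φ for g: defs {B0,B1,B2,B3,B7}
  DF⁺ = {B1,B3,B6,B7,B8}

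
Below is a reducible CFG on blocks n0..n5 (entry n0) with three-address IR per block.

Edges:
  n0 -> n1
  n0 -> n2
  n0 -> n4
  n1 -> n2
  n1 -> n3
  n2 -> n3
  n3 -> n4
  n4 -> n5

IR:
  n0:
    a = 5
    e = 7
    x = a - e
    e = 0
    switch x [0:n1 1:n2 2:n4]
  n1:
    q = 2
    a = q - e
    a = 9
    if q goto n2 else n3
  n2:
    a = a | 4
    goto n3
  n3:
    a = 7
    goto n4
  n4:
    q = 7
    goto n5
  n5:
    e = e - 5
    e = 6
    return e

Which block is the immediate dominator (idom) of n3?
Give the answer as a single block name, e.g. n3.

Answer: n0

Derivation:
idom tree: n1←n0 n2←n0 n3←n0 n4←n0 n5←n4
Dom∩ at merges:
  n2: preds {n0,n1}: {n0} ∩ {n0,n1} = {n0}; idom=n0
  n3: preds {n1,n2}: {n0,n1} ∩ {n0,n2} = {n0}; idom=n0
  n4: preds {n0,n3}: {n0} ∩ {n0,n3} = {n0}; idom=n0

idom(n3) = n0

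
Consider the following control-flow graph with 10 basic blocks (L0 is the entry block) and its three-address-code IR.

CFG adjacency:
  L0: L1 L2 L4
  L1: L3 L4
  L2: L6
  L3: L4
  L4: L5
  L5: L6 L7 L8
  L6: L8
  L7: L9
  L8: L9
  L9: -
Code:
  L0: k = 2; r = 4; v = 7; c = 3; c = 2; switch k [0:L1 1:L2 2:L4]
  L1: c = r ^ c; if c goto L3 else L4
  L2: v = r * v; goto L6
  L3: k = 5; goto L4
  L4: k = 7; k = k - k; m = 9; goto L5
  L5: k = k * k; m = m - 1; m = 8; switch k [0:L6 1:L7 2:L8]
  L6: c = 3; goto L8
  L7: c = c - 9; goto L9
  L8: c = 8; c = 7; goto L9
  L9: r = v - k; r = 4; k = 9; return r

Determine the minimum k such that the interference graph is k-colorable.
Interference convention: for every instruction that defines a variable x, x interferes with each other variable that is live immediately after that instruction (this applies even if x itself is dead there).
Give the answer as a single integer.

def/use:
  L0: {c,k,r,v} / ∅
  L1: {c} / {c,r}
  L2: {v} / {r,v}
  L3: {k} / ∅
  L4: {k,m} / ∅
  L5: {k,m} / {k,m}
  L6: {c} / ∅
  L7: {c} / {c}
  L8: {c} / ∅
  L9: {k,r} / {k,v}

Live sets:
  L0 li=∅ lo={c,k,r,v}
  L1 li={c,r,v} lo={c,v}
  L2 li={k,r,v} lo={k,v}
  L3 li={c,v} lo={c,v}
  L4 li={c,v} lo={c,k,m,v}
  L5 li={c,k,m,v} lo={c,k,v}
  L6 li={k,v} lo={k,v}
  L7 li={c,k,v} lo={k,v}
  L8 li={k,v} lo={k,v}
  L9 li={k,v} lo=∅

Interference:
  c↔{k,m,r,v}
  k↔{c,m,r,v}
  m↔{c,k,v}
  r↔{c,k,v}
  v↔{c,k,m,r}

Colouring:
  clique {c,k,m,v} ⇒ need ≥ 4
  4-colouring: c0={c}  c1={k}  c2={v}  c3={m,r}
  χ = 4

Answer: 4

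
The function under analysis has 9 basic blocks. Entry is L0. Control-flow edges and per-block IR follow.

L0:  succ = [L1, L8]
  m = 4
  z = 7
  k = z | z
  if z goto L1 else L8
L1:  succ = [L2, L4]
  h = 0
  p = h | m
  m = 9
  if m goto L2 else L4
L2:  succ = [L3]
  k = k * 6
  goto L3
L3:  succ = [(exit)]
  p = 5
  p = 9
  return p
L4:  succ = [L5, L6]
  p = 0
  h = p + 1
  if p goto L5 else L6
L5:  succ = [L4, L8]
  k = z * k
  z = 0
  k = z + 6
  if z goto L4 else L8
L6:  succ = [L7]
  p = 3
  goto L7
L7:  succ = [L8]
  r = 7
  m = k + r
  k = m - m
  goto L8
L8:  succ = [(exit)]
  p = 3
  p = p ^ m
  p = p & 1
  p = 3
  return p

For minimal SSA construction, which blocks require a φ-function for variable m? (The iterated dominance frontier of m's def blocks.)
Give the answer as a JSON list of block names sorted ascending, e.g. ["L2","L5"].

idom tree: L1←L0 L2←L1 L3←L2 L4←L1 L5←L4 L6←L4 L7←L6 L8←L0
Dom∩ at merges:
  L4: preds {L1,L5}: {L0,L1} ∩ {L0,L1,L4,L5} = {L0,L1}; idom=L1
  L8: preds {L0,L5,L7}: {L0} ∩ {L0,L1,L4,L5} ∩ {L0,L1,L4,L6,L7} = {L0}; idom=L0

Frontier:
  L4←L1: walk · to L1
  L4←L5: walk L5→L4 to L1
  L8←L0: walk · to L0
  L8←L5: walk L5→L4→L1 to L0
  L8←L7: walk L7→L6→L4→L1 to L0
  L0: DF=∅
  L1: DF={L8}
  L2: DF=∅
  L3: DF=∅
  L4: DF={L4,L8}
  L5: DF={L4,L8}
  L6: DF={L8}
  L7: DF={L8}
  L8: DF=∅

φ for m: defs {L0,L1,L7}
  DF⁺ = {L8}

Answer: ["L8"]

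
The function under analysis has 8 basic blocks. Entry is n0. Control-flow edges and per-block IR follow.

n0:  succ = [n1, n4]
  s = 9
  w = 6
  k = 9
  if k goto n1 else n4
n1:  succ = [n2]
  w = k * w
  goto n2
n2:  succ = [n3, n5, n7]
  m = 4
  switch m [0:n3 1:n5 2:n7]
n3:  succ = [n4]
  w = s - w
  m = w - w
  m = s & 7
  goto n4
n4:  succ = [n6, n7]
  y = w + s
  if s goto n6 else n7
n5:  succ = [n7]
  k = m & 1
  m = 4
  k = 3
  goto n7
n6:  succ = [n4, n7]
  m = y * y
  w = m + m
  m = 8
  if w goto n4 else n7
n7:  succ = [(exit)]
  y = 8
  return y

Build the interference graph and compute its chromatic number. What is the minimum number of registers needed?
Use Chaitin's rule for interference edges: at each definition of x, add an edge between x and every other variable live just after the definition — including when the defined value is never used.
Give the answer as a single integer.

Per-block:
  n0: {k,s,w} / ∅
  n1: {w} / {k,w}
  n2: {m} / ∅
  n3: {m,w} / {s,w}
  n4: {y} / {s,w}
  n5: {k,m} / {m}
  n6: {m,w} / {y}
  n7: {y} / ∅

Live sets:
  live n0: ∅→{k,s,w}
  live n1: {k,s,w}→{s,w}
  live n2: {s,w}→{m,s,w}
  live n3: {s,w}→{s,w}
  live n4: {s,w}→{s,y}
  live n5: {m}→∅
  live n6: {s,y}→{s,w}
  live n7: ∅→∅

Interference:
  k: {s,w}
  m: {s,w}
  s: {k,m,w,y}
  w: {k,m,s}
  y: {s}

Colouring:
  lower bound: {k,s,w} mutually conflict ⇒ χ ≥ 3
  3-colouring: R0={s}  R1={w,y}  R2={k,m}
  χ = 3

Answer: 3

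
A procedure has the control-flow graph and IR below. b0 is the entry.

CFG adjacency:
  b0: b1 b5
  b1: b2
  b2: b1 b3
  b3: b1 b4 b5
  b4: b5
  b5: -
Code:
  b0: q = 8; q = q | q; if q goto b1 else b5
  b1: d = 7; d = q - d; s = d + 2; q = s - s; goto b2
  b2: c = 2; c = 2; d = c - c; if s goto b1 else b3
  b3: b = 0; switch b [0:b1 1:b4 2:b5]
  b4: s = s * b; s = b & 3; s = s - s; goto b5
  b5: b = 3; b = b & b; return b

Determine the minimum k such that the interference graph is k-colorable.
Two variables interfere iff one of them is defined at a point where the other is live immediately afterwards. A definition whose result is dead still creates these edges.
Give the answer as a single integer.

def/use:
  b0: {q} / ∅
  b1: {d,q,s} / {q}
  b2: {c,d} / {s}
  b3: {b} / ∅
  b4: {s} / {b,s}
  b5: {b} / ∅

Liveness:
  b0 li=∅ lo={q}
  b1 li={q} lo={q,s}
  b2 li={q,s} lo={q,s}
  b3 li={q,s} lo={b,q,s}
  b4 li={b,s} lo=∅
  b5 li=∅ lo=∅

Interference:
  b — {q,s}
  c — {q,s}
  d — {q,s}
  q — {b,c,d,s}
  s — {b,c,d,q}

Registers:
  clique {b,q,s} ⇒ need ≥ 3
  3-colouring: r0={q}  r1={s}  r2={b,c,d}
  χ = 3

Answer: 3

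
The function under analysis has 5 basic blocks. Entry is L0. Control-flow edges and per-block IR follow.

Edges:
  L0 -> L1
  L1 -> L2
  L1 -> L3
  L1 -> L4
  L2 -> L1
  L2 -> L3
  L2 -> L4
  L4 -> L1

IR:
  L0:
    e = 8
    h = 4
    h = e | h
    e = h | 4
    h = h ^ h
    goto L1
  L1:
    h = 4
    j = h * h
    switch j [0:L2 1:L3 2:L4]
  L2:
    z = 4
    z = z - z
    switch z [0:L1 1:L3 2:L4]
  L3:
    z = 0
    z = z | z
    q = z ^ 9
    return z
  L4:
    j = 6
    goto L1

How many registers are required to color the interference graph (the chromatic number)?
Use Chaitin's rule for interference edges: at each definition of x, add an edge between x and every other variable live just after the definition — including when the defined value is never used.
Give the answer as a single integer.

Answer: 2

Working:
def/use:
  L0: def={e,h} ue=∅
  L1: def={h,j} ue=∅
  L2: def={z} ue=∅
  L3: def={q,z} ue=∅
  L4: def={j} ue=∅

Live sets:
  L0 li=∅ lo=∅
  L1 li=∅ lo=∅
  L2 li=∅ lo=∅
  L3 li=∅ lo=∅
  L4 li=∅ lo=∅

Interfere edges:
  e: {h}
  h: {e}
  j: ∅
  q: {z}
  z: {q}

Registers:
  {e,h} pairwise interfere (2-clique) ⇒ χ ≥ 2
  2-colouring: R0={e,j,q}  R1={h,z}
  χ = 2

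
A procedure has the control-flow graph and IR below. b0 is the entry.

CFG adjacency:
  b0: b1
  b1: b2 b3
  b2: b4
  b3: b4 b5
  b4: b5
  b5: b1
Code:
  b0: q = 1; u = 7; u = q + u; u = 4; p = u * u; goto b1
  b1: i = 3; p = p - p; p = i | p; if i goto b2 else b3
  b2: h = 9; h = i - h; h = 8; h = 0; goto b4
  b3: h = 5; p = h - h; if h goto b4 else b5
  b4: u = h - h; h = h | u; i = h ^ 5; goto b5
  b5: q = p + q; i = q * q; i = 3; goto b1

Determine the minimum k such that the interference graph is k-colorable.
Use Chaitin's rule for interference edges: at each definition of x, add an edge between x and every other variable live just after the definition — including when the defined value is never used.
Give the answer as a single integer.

Per-block:
  b0 def {p,q,u} use ∅
  b1 def {i,p} use {p}
  b2 def {h} use {i}
  b3 def {h,p} use ∅
  b4 def {h,i,u} use {h}
  b5 def {i,q} use {p,q}

Liveness:
  b0 li=∅ lo={p,q}
  b1 li={p,q} lo={i,p,q}
  b2 li={i,p,q} lo={h,p,q}
  b3 li={q} lo={h,p,q}
  b4 li={h,p,q} lo={p,q}
  b5 li={p,q} lo={p,q}

Interfere edges:
  h — {i,p,q,u}
  i — {h,p,q}
  p — {h,i,q,u}
  q — {h,i,p,u}
  u — {h,p,q}

Chromatic number:
  {h,i,p,q} pairwise interfere (4-clique) ⇒ χ ≥ 4
  4-colouring: R0={h}  R1={p}  R2={q}  R3={i,u}
  χ = 4

Answer: 4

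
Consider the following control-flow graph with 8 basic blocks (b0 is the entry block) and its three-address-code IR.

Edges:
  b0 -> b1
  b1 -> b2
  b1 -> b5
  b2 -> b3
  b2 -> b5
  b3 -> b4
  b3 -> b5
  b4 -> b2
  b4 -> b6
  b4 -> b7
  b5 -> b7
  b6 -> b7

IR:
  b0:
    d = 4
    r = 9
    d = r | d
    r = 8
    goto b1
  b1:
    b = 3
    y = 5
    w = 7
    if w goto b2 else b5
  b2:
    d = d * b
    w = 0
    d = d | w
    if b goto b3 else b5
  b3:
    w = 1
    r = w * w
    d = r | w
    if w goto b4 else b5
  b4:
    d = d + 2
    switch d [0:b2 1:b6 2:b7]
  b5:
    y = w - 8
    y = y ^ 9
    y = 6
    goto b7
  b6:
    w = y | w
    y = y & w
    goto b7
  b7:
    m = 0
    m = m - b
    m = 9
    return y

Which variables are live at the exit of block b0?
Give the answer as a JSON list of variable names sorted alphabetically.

def/use:
  b0: {d,r} / ∅
  b1: {b,w,y} / ∅
  b2: {d,w} / {b,d}
  b3: {d,r,w} / ∅
  b4: {d} / {d}
  b5: {y} / {w}
  b6: {w,y} / {w,y}
  b7: {m} / {b,y}

Liveness:
  live b0: ∅→{d}
  live b1: {d}→{b,d,w,y}
  live b2: {b,d,y}→{b,w,y}
  live b3: {b,y}→{b,d,w,y}
  live b4: {b,d,w,y}→{b,d,w,y}
  live b5: {b,w}→{b,y}
  live b6: {b,w,y}→{b,y}
  live b7: {b,y}→∅

live-out(b0) = ["d"]

Answer: ["d"]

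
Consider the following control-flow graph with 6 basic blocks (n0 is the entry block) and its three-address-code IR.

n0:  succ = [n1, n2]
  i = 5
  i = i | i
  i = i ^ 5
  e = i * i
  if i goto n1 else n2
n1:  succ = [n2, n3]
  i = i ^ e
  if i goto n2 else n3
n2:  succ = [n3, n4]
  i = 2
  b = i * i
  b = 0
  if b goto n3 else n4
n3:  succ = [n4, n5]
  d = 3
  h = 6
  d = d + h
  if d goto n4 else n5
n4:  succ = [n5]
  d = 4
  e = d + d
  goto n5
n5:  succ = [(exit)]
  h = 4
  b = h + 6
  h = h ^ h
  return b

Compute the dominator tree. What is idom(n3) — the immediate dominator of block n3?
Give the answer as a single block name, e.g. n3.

Answer: n0

Working:
idom tree: n1←n0 n2←n0 n3←n0 n4←n0 n5←n0
Join-block Dom:
  n2: preds {n0,n1}: {n0} ∩ {n0,n1} = {n0}; idom=n0
  n3: preds {n1,n2}: {n0,n1} ∩ {n0,n2} = {n0}; idom=n0
  n4: preds {n2,n3}: {n0,n2} ∩ {n0,n3} = {n0}; idom=n0
  n5: preds {n3,n4}: {n0,n3} ∩ {n0,n4} = {n0}; idom=n0

idom(n3) = n0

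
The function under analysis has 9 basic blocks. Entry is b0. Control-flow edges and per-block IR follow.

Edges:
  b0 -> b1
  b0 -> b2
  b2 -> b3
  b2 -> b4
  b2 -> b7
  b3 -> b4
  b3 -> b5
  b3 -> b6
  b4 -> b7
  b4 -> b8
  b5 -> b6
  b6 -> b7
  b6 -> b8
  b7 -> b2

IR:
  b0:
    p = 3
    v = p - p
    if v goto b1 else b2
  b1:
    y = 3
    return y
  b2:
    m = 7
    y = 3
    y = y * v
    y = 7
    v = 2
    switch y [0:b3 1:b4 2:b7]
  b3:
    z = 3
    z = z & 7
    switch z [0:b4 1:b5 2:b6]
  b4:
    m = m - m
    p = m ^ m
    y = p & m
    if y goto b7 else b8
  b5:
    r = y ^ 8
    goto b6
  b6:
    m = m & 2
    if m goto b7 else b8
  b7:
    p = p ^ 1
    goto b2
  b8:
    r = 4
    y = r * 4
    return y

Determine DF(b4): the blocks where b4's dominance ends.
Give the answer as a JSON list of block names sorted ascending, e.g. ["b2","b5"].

Answer: ["b7", "b8"]

Derivation:
idom tree: b1←b0 b2←b0 b3←b2 b4←b2 b5←b3 b6←b3 b7←b2 b8←b2
Dom∩ at merges:
  b2: preds {b0,b7}: {b0} ∩ {b0,b2,b7} = {b0}; idom=b0
  b4: preds {b2,b3}: {b0,b2} ∩ {b0,b2,b3} = {b0,b2}; idom=b2
  b6: preds {b3,b5}: {b0,b2,b3} ∩ {b0,b2,b3,b5} = {b0,b2,b3}; idom=b3
  b7: preds {b2,b4,b6}: {b0,b2} ∩ {b0,b2,b4} ∩ {b0,b2,b3,b6} = {b0,b2}; idom=b2
  b8: preds {b4,b6}: {b0,b2,b4} ∩ {b0,b2,b3,b6} = {b0,b2}; idom=b2

Frontier:
  join b2 pred b0: · stop@b0
  join b2 pred b7: b7→b2 stop@b0
  join b4 pred b2: · stop@b2
  join b4 pred b3: b3 stop@b2
  join b6 pred b3: · stop@b3
  join b6 pred b5: b5 stop@b3
  join b7 pred b2: · stop@b2
  join b7 pred b4: b4 stop@b2
  join b7 pred b6: b6→b3 stop@b2
  join b8 pred b4: b4 stop@b2
  join b8 pred b6: b6→b3 stop@b2
  b0: DF=∅
  b1: DF=∅
  b2: DF={b2}
  b3: DF={b4,b7,b8}
  b4: DF={b7,b8}
  b5: DF={b6}
  b6: DF={b7,b8}
  b7: DF={b2}
  b8: DF=∅

DF(b4) = ["b7", "b8"]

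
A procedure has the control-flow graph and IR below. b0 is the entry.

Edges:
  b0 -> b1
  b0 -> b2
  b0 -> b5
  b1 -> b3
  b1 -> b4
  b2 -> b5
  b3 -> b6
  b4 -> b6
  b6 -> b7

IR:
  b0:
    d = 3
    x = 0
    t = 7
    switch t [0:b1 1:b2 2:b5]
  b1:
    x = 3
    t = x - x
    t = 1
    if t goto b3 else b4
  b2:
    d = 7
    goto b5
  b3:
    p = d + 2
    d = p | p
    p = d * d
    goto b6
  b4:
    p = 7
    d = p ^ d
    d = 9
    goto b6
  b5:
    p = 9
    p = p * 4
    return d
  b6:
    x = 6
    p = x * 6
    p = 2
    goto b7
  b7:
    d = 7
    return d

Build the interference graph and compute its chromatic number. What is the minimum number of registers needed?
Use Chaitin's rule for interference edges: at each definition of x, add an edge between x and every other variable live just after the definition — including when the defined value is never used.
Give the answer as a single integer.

Block summaries:
  b0: {d,t,x} / ∅
  b1: {t,x} / ∅
  b2: {d} / ∅
  b3: {d,p} / {d}
  b4: {d,p} / {d}
  b5: {p} / {d}
  b6: {p,x} / ∅
  b7: {d} / ∅

Live sets:
  b0: in=∅ out={d}
  b1: in={d} out={d}
  b2: in=∅ out={d}
  b3: in={d} out=∅
  b4: in={d} out=∅
  b5: in={d} out=∅
  b6: in=∅ out=∅
  b7: in=∅ out=∅

Interference:
  d — {p,t,x}
  p — {d}
  t — {d}
  x — {d}

Colouring:
  lower bound: {d,p} mutually conflict ⇒ χ ≥ 2
  assign d→R0 p→R1 t→R1 x→R1 — no edge inside a register ⇒ χ ≤ 2
  χ = 2

Answer: 2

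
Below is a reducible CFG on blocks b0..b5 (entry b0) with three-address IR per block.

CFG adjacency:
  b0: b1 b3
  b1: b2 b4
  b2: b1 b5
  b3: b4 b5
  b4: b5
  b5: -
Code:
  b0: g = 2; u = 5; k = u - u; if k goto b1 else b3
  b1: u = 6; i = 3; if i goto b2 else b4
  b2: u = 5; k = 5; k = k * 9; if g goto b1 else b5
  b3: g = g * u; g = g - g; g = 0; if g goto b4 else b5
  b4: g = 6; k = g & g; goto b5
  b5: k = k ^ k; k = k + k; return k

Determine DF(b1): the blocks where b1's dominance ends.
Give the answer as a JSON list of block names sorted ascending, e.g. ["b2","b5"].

idom tree: b1←b0 b2←b1 b3←b0 b4←b0 b5←b0
Dom at joins:
  b1: preds {b0,b2}: {b0} ∩ {b0,b1,b2} = {b0}; idom=b0
  b4: preds {b1,b3}: {b0,b1} ∩ {b0,b3} = {b0}; idom=b0
  b5: preds {b2,b3,b4}: {b0,b1,b2} ∩ {b0,b3} ∩ {b0,b4} = {b0}; idom=b0

DF derivation:
  b1←b0: walk · to b0
  b1←b2: walk b2→b1 to b0
  b4←b1: walk b1 to b0
  b4←b3: walk b3 to b0
  b5←b2: walk b2→b1 to b0
  b5←b3: walk b3 to b0
  b5←b4: walk b4 to b0
  b0: DF=∅
  b1: DF={b1,b4,b5}
  b2: DF={b1,b5}
  b3: DF={b4,b5}
  b4: DF={b5}
  b5: DF=∅

DF(b1) = ["b1", "b4", "b5"]

Answer: ["b1", "b4", "b5"]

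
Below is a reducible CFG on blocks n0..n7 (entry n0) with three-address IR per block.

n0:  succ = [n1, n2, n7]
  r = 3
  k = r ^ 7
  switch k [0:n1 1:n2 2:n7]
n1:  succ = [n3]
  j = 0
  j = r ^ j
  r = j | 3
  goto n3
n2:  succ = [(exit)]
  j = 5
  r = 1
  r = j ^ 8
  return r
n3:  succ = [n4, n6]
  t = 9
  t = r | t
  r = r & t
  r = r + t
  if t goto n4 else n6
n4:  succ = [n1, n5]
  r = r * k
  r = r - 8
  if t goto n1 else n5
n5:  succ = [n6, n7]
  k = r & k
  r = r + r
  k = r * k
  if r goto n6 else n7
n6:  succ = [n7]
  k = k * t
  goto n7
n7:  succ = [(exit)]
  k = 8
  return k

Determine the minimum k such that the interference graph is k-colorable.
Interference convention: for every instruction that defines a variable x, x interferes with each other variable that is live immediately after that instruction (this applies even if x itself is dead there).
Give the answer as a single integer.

Per-block:
  n0 def {k,r} use ∅
  n1 def {j,r} use {r}
  n2 def {j,r} use ∅
  n3 def {r,t} use {r}
  n4 def {r} use {k,r,t}
  n5 def {k,r} use {k,r}
  n6 def {k} use {k,t}
  n7 def {k} use ∅

Live sets:
  live n0: ∅→{k,r}
  live n1: {k,r}→{k,r}
  live n2: ∅→∅
  live n3: {k,r}→{k,r,t}
  live n4: {k,r,t}→{k,r,t}
  live n5: {k,r,t}→{k,t}
  live n6: {k,t}→∅
  live n7: ∅→∅

Interfere edges:
  j: {k,r}
  k: {j,r,t}
  r: {j,k,t}
  t: {k,r}

Colouring:
  clique {j,k,r} ⇒ need ≥ 3
  3-colouring: r0={k}  r1={r}  r2={j,t}
  χ = 3

Answer: 3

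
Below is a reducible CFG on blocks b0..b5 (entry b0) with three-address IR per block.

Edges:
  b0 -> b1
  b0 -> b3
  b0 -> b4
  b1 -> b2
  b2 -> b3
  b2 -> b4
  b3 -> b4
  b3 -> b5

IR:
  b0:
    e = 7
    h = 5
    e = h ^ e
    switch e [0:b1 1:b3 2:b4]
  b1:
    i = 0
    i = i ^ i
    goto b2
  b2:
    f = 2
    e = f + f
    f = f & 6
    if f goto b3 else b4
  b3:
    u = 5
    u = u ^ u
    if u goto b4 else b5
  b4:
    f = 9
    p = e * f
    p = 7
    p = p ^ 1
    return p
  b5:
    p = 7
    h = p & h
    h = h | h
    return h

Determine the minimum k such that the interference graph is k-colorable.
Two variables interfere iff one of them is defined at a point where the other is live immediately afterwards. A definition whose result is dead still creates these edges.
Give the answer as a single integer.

Answer: 3

Derivation:
Block summaries:
  b0: {e,h} / ∅
  b1: {i} / ∅
  b2: {e,f} / ∅
  b3: {u} / ∅
  b4: {f,p} / {e}
  b5: {h,p} / {h}

Backward fixpoint:
  live b0: ∅→{e,h}
  live b1: {h}→{h}
  live b2: {h}→{e,h}
  live b3: {e,h}→{e,h}
  live b4: {e}→∅
  live b5: {h}→∅

Conflict graph:
  e — {f,h,u}
  f — {e,h}
  h — {e,f,i,p,u}
  i — {h}
  p — {h}
  u — {e,h}

Chromatic number:
  clique {e,f,h} ⇒ need ≥ 3
  assign e→c1 f→c2 h→c0 i→c1 p→c1 u→c2 — no edge inside a register ⇒ χ ≤ 3
  χ = 3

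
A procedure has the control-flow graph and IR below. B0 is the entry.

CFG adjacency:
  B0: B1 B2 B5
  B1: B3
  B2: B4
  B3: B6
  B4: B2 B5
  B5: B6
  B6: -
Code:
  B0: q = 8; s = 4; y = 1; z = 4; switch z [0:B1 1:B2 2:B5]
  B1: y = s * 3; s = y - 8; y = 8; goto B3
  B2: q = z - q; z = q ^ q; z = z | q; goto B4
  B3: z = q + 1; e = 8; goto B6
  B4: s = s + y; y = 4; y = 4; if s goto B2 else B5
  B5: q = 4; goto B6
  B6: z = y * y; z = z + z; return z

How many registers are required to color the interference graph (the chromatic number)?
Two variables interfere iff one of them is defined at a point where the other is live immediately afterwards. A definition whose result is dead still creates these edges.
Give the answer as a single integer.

Answer: 4

Analysis:
Block summaries:
  B0: {q,s,y,z} / ∅
  B1: {s,y} / {s}
  B2: {q,z} / {q,z}
  B3: {e,z} / {q}
  B4: {s,y} / {s,y}
  B5: {q} / ∅
  B6: {z} / {y}

Live sets:
  B0: in=∅ out={q,s,y,z}
  B1: in={q,s} out={q,y}
  B2: in={q,s,y,z} out={q,s,y,z}
  B3: in={q,y} out={y}
  B4: in={q,s,y,z} out={q,s,y,z}
  B5: in={y} out={y}
  B6: in={y} out=∅

Interference:
  e — {y}
  q — {s,y,z}
  s — {q,y,z}
  y — {e,q,s,z}
  z — {q,s,y}

Colouring:
  lower bound: {q,s,y,z} mutually conflict ⇒ χ ≥ 4
  assign e→c1 q→c1 s→c2 y→c0 z→c3 — no edge inside a register ⇒ χ ≤ 4
  χ = 4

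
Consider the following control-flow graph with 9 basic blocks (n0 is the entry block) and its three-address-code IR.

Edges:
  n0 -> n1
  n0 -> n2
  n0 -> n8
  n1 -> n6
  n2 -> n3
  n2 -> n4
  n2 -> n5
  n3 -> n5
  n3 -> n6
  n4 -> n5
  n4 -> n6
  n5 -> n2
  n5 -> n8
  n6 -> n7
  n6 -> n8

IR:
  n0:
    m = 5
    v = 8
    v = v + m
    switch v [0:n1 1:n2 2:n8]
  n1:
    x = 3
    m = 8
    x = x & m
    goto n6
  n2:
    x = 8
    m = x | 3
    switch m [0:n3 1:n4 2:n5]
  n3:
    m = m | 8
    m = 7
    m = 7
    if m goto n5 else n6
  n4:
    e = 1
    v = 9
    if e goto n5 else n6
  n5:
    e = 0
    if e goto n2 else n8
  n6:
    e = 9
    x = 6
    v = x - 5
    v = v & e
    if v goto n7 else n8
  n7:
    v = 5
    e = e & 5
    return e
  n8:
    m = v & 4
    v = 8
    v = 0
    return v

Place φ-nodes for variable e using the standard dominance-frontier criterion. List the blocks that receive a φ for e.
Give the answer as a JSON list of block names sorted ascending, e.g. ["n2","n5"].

Answer: ["n2", "n5", "n6", "n8"]

Derivation:
idom tree: n1←n0 n2←n0 n3←n2 n4←n2 n5←n2 n6←n0 n7←n6 n8←n0
Dom at joins:
  n2: preds {n0,n5}: {n0} ∩ {n0,n2,n5} = {n0}; idom=n0
  n5: preds {n2,n3,n4}: {n0,n2} ∩ {n0,n2,n3} ∩ {n0,n2,n4} = {n0,n2}; idom=n2
  n6: preds {n1,n3,n4}: {n0,n1} ∩ {n0,n2,n3} ∩ {n0,n2,n4} = {n0}; idom=n0
  n8: preds {n0,n5,n6}: {n0} ∩ {n0,n2,n5} ∩ {n0,n6} = {n0}; idom=n0

DF derivation:
  join n2 pred n0: · stop@n0
  join n2 pred n5: n5→n2 stop@n0
  join n5 pred n2: · stop@n2
  join n5 pred n3: n3 stop@n2
  join n5 pred n4: n4 stop@n2
  join n6 pred n1: n1 stop@n0
  join n6 pred n3: n3→n2 stop@n0
  join n6 pred n4: n4→n2 stop@n0
  join n8 pred n0: · stop@n0
  join n8 pred n5: n5→n2 stop@n0
  join n8 pred n6: n6 stop@n0
  n0 → ∅
  n1 → {n6}
  n2 → {n2,n6,n8}
  n3 → {n5,n6}
  n4 → {n5,n6}
  n5 → {n2,n8}
  n6 → {n8}
  n7 → ∅
  n8 → ∅

φ for e: defs {n4,n5,n6,n7}
  DF⁺ = {n2,n5,n6,n8}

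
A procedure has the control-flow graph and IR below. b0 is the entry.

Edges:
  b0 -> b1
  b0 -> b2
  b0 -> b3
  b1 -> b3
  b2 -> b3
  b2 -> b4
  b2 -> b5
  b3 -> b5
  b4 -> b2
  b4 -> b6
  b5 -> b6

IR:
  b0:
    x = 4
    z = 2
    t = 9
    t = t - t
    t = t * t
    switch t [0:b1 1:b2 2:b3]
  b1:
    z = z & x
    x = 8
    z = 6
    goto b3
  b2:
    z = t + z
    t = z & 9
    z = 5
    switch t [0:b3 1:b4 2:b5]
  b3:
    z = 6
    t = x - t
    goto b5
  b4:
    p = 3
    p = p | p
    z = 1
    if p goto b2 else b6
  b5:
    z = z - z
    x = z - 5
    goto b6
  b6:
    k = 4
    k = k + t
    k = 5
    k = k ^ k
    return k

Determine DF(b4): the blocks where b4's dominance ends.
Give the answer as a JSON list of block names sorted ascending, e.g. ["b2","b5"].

idom tree: b1←b0 b2←b0 b3←b0 b4←b2 b5←b0 b6←b0
Dom at joins:
  b2: preds {b0,b4}: {b0} ∩ {b0,b2,b4} = {b0}; idom=b0
  b3: preds {b0,b1,b2}: {b0} ∩ {b0,b1} ∩ {b0,b2} = {b0}; idom=b0
  b5: preds {b2,b3}: {b0,b2} ∩ {b0,b3} = {b0}; idom=b0
  b6: preds {b4,b5}: {b0,b2,b4} ∩ {b0,b5} = {b0}; idom=b0

DF derivation:
  join b2 pred b0: · stop@b0
  join b2 pred b4: b4→b2 stop@b0
  join b3 pred b0: · stop@b0
  join b3 pred b1: b1 stop@b0
  join b3 pred b2: b2 stop@b0
  join b5 pred b2: b2 stop@b0
  join b5 pred b3: b3 stop@b0
  join b6 pred b4: b4→b2 stop@b0
  join b6 pred b5: b5 stop@b0
  b0: DF=∅
  b1: DF={b3}
  b2: DF={b2,b3,b5,b6}
  b3: DF={b5}
  b4: DF={b2,b6}
  b5: DF={b6}
  b6: DF=∅

DF(b4) = ["b2", "b6"]

Answer: ["b2", "b6"]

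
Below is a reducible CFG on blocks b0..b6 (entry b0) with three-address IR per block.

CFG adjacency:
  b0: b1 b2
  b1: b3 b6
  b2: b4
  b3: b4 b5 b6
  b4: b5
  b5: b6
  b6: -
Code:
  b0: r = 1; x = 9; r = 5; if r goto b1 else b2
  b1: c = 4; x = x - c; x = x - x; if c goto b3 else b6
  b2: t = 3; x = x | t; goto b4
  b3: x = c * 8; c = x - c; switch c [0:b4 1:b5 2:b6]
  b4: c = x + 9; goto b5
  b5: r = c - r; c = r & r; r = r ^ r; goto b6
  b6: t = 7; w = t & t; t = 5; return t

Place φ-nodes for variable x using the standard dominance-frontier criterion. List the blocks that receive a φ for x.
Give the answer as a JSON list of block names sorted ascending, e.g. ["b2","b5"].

Answer: ["b4", "b5", "b6"]

Working:
idom tree: b1←b0 b2←b0 b3←b1 b4←b0 b5←b0 b6←b0
Join-block Dom:
  b4: preds {b2,b3}: {b0,b2} ∩ {b0,b1,b3} = {b0}; idom=b0
  b5: preds {b3,b4}: {b0,b1,b3} ∩ {b0,b4} = {b0}; idom=b0
  b6: preds {b1,b3,b5}: {b0,b1} ∩ {b0,b1,b3} ∩ {b0,b5} = {b0}; idom=b0

DF derivation:
  b4←b2: walk b2 to b0
  b4←b3: walk b3→b1 to b0
  b5←b3: walk b3→b1 to b0
  b5←b4: walk b4 to b0
  b6←b1: walk b1 to b0
  b6←b3: walk b3→b1 to b0
  b6←b5: walk b5 to b0
  b0 → ∅
  b1 → {b4,b5,b6}
  b2 → {b4}
  b3 → {b4,b5,b6}
  b4 → {b5}
  b5 → {b6}
  b6 → ∅

φ for x: defs {b0,b1,b2,b3}
  DF⁺ = {b4,b5,b6}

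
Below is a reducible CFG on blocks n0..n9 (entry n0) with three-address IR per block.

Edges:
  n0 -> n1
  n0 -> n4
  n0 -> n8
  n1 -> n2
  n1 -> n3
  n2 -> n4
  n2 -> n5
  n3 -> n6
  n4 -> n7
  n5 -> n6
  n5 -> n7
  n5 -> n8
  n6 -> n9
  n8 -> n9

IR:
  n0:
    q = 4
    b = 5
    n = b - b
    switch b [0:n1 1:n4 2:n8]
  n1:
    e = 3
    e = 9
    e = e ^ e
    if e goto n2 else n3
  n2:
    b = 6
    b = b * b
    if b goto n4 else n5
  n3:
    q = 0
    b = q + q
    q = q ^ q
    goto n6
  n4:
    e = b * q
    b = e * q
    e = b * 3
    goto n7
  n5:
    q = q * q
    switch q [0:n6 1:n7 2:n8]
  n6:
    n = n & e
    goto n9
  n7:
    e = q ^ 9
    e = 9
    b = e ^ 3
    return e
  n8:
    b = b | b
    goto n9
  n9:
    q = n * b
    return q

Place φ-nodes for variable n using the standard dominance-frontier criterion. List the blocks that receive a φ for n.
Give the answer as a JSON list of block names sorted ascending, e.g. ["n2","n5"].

Answer: ["n9"]

Derivation:
idom tree: n1←n0 n2←n1 n3←n1 n4←n0 n5←n2 n6←n1 n7←n0 n8←n0 n9←n0
Dom at joins:
  n4: preds {n0,n2}: {n0} ∩ {n0,n1,n2} = {n0}; idom=n0
  n6: preds {n3,n5}: {n0,n1,n3} ∩ {n0,n1,n2,n5} = {n0,n1}; idom=n1
  n7: preds {n4,n5}: {n0,n4} ∩ {n0,n1,n2,n5} = {n0}; idom=n0
  n8: preds {n0,n5}: {n0} ∩ {n0,n1,n2,n5} = {n0}; idom=n0
  n9: preds {n6,n8}: {n0,n1,n6} ∩ {n0,n8} = {n0}; idom=n0

DF walk-up:
  join n4 pred n0: · stop@n0
  join n4 pred n2: n2→n1 stop@n0
  join n6 pred n3: n3 stop@n1
  join n6 pred n5: n5→n2 stop@n1
  join n7 pred n4: n4 stop@n0
  join n7 pred n5: n5→n2→n1 stop@n0
  join n8 pred n0: · stop@n0
  join n8 pred n5: n5→n2→n1 stop@n0
  join n9 pred n6: n6→n1 stop@n0
  join n9 pred n8: n8 stop@n0
  DF(n0)=∅
  DF(n1)={n4,n7,n8,n9}
  DF(n2)={n4,n6,n7,n8}
  DF(n3)={n6}
  DF(n4)={n7}
  DF(n5)={n6,n7,n8}
  DF(n6)={n9}
  DF(n7)=∅
  DF(n8)={n9}
  DF(n9)=∅

φ for n: defs {n0,n6}
  DF⁺ = {n9}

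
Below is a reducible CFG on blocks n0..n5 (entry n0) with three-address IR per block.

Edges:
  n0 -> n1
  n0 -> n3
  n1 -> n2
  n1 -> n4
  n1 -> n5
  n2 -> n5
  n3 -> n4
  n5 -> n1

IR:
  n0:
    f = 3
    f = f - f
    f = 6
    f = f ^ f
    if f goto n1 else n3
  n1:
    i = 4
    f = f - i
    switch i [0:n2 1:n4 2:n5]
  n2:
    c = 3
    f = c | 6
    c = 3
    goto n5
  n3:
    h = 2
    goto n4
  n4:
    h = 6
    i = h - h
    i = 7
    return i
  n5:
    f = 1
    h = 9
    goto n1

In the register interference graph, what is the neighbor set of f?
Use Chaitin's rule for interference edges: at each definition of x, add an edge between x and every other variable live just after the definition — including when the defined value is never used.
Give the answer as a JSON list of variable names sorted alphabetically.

def/use:
  n0: {f} / ∅
  n1: {f,i} / {f}
  n2: {c,f} / ∅
  n3: {h} / ∅
  n4: {h,i} / ∅
  n5: {f,h} / ∅

Live sets:
  live n0: ∅→{f}
  live n1: {f}→∅
  live n2: ∅→∅
  live n3: ∅→∅
  live n4: ∅→∅
  live n5: ∅→{f}

Conflict graph:
  c: ∅
  f: {h,i}
  h: {f}
  i: {f}

N(f) = ["h", "i"]

Answer: ["h", "i"]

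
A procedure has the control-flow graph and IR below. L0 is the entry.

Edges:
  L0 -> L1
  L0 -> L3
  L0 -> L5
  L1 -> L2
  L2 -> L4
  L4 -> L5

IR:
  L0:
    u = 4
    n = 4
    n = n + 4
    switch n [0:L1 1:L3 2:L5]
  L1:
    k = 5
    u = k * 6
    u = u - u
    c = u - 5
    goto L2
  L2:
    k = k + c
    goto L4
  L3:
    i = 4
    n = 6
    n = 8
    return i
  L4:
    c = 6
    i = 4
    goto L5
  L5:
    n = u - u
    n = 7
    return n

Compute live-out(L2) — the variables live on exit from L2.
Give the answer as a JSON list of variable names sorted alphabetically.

Answer: ["u"]

Derivation:
Block summaries:
  L0 def {n,u} use ∅
  L1 def {c,k,u} use ∅
  L2 def {k} use {c,k}
  L3 def {i,n} use ∅
  L4 def {c,i} use ∅
  L5 def {n} use {u}

Backward fixpoint:
  L0: in=∅ out={u}
  L1: in=∅ out={c,k,u}
  L2: in={c,k,u} out={u}
  L3: in=∅ out=∅
  L4: in={u} out={u}
  L5: in={u} out=∅

live-out(L2) = ["u"]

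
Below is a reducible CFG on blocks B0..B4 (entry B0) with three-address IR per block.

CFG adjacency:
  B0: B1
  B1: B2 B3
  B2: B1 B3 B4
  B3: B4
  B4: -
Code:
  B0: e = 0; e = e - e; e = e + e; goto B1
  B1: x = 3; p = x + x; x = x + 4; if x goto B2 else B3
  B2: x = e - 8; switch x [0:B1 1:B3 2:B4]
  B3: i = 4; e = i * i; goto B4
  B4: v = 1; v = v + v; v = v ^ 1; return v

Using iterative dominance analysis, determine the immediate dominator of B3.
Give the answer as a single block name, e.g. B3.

Answer: B1

Derivation:
idom tree: B1←B0 B2←B1 B3←B1 B4←B1
Dom at joins:
  B1: preds {B0,B2}: {B0} ∩ {B0,B1,B2} = {B0}; idom=B0
  B3: preds {B1,B2}: {B0,B1} ∩ {B0,B1,B2} = {B0,B1}; idom=B1
  B4: preds {B2,B3}: {B0,B1,B2} ∩ {B0,B1,B3} = {B0,B1}; idom=B1

idom(B3) = B1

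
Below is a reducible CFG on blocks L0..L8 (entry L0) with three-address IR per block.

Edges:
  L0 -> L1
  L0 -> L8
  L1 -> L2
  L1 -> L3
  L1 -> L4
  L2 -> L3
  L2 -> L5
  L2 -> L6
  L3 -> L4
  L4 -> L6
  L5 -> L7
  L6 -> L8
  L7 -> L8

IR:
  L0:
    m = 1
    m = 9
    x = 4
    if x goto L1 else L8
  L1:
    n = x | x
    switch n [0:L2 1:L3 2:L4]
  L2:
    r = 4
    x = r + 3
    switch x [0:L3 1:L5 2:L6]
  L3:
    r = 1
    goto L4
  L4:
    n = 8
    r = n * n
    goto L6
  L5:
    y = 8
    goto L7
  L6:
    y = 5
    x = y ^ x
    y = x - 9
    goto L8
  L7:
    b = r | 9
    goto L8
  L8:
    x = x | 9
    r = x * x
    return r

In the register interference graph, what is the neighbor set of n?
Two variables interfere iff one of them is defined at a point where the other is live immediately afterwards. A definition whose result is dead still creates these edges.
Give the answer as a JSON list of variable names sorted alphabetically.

def/use:
  L0: def={m,x} ue=∅
  L1: def={n} ue={x}
  L2: def={r,x} ue=∅
  L3: def={r} ue=∅
  L4: def={n,r} ue=∅
  L5: def={y} ue=∅
  L6: def={x,y} ue={x}
  L7: def={b} ue={r}
  L8: def={r,x} ue={x}

Live sets:
  live L0: ∅→{x}
  live L1: {x}→{x}
  live L2: ∅→{r,x}
  live L3: {x}→{x}
  live L4: {x}→{x}
  live L5: {r,x}→{r,x}
  live L6: {x}→{x}
  live L7: {r,x}→{x}
  live L8: {x}→∅

Interference:
  b↔{x}
  m↔∅
  n↔{x}
  r↔{x,y}
  x↔{b,n,r,y}
  y↔{r,x}

N(n) = ["x"]

Answer: ["x"]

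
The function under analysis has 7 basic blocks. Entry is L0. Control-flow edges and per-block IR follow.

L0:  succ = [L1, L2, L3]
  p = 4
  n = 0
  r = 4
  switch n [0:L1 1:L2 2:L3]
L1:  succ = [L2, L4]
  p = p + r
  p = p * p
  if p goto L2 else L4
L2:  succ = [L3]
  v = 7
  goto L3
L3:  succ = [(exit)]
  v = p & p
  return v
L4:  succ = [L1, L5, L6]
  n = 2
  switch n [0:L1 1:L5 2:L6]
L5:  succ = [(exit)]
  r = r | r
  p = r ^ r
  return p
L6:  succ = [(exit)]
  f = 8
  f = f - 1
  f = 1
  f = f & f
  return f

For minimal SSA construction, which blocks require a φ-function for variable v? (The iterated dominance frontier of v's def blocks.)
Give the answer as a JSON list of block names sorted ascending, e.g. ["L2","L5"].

idom tree: L1←L0 L2←L0 L3←L0 L4←L1 L5←L4 L6←L4
Join-block Dom:
  L1: preds {L0,L4}: {L0} ∩ {L0,L1,L4} = {L0}; idom=L0
  L2: preds {L0,L1}: {L0} ∩ {L0,L1} = {L0}; idom=L0
  L3: preds {L0,L2}: {L0} ∩ {L0,L2} = {L0}; idom=L0

Frontier:
  join L1 pred L0: · stop@L0
  join L1 pred L4: L4→L1 stop@L0
  join L2 pred L0: · stop@L0
  join L2 pred L1: L1 stop@L0
  join L3 pred L0: · stop@L0
  join L3 pred L2: L2 stop@L0
  L0 → ∅
  L1 → {L1,L2}
  L2 → {L3}
  L3 → ∅
  L4 → {L1}
  L5 → ∅
  L6 → ∅

φ for v: defs {L2,L3}
  DF⁺ = {L3}

Answer: ["L3"]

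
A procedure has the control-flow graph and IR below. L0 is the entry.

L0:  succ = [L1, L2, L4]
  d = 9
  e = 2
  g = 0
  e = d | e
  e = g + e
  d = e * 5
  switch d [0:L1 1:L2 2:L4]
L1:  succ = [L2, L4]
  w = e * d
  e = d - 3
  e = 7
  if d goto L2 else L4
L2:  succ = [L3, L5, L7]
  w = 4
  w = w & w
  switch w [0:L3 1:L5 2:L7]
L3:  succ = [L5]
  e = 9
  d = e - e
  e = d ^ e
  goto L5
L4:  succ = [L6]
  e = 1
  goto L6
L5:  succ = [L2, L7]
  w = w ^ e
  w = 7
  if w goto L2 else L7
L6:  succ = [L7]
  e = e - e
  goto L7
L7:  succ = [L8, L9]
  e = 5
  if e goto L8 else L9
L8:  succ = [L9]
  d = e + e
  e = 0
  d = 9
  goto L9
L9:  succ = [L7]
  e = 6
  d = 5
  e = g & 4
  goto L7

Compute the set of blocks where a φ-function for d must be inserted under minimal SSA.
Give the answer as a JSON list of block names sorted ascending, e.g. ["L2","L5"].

Answer: ["L2", "L5", "L7", "L9"]

Derivation:
idom tree: L1←L0 L2←L0 L3←L2 L4←L0 L5←L2 L6←L4 L7←L0 L8←L7 L9←L7
Dom at joins:
  L2: preds {L0,L1,L5}: {L0} ∩ {L0,L1} ∩ {L0,L2,L5} = {L0}; idom=L0
  L4: preds {L0,L1}: {L0} ∩ {L0,L1} = {L0}; idom=L0
  L5: preds {L2,L3}: {L0,L2} ∩ {L0,L2,L3} = {L0,L2}; idom=L2
  L7: preds {L2,L5,L6,L9}: {L0,L2} ∩ {L0,L2,L5} ∩ {L0,L4,L6} ∩ {L0,L7,L9} = {L0}; idom=L0
  L9: preds {L7,L8}: {L0,L7} ∩ {L0,L7,L8} = {L0,L7}; idom=L7

DF derivation:
  L2←L0: walk · to L0
  L2←L1: walk L1 to L0
  L2←L5: walk L5→L2 to L0
  L4←L0: walk · to L0
  L4←L1: walk L1 to L0
  L5←L2: walk · to L2
  L5←L3: walk L3 to L2
  L7←L2: walk L2 to L0
  L7←L5: walk L5→L2 to L0
  L7←L6: walk L6→L4 to L0
  L7←L9: walk L9→L7 to L0
  L9←L7: walk · to L7
  L9←L8: walk L8 to L7
  L0: DF=∅
  L1: DF={L2,L4}
  L2: DF={L2,L7}
  L3: DF={L5}
  L4: DF={L7}
  L5: DF={L2,L7}
  L6: DF={L7}
  L7: DF={L7}
  L8: DF={L9}
  L9: DF={L7}

φ for d: defs {L0,L3,L8,L9}
  DF⁺ = {L2,L5,L7,L9}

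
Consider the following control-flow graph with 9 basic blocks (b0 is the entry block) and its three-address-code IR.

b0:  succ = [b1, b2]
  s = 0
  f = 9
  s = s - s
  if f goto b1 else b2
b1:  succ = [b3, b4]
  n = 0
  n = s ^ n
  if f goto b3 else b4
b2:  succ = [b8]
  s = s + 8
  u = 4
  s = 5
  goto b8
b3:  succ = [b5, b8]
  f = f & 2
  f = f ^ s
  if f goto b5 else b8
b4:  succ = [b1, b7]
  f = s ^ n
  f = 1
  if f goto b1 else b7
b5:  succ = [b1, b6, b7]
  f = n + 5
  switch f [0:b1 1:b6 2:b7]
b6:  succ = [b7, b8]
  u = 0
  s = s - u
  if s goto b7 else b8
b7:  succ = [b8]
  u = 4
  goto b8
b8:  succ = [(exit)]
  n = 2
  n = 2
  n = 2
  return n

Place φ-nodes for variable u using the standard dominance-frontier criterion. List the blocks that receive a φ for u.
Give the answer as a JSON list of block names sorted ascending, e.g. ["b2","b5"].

Answer: ["b7", "b8"]

Analysis:
idom tree: b1←b0 b2←b0 b3←b1 b4←b1 b5←b3 b6←b5 b7←b1 b8←b0
Dom at joins:
  b1: preds {b0,b4,b5}: {b0} ∩ {b0,b1,b4} ∩ {b0,b1,b3,b5} = {b0}; idom=b0
  b7: preds {b4,b5,b6}: {b0,b1,b4} ∩ {b0,b1,b3,b5} ∩ {b0,b1,b3,b5,b6} = {b0,b1}; idom=b1
  b8: preds {b2,b3,b6,b7}: {b0,b2} ∩ {b0,b1,b3} ∩ {b0,b1,b3,b5,b6} ∩ {b0,b1,b7} = {b0}; idom=b0

Frontier:
  b1←b0: walk · to b0
  b1←b4: walk b4→b1 to b0
  b1←b5: walk b5→b3→b1 to b0
  b7←b4: walk b4 to b1
  b7←b5: walk b5→b3 to b1
  b7←b6: walk b6→b5→b3 to b1
  b8←b2: walk b2 to b0
  b8←b3: walk b3→b1 to b0
  b8←b6: walk b6→b5→b3→b1 to b0
  b8←b7: walk b7→b1 to b0
  DF(b0)=∅
  DF(b1)={b1,b8}
  DF(b2)={b8}
  DF(b3)={b1,b7,b8}
  DF(b4)={b1,b7}
  DF(b5)={b1,b7,b8}
  DF(b6)={b7,b8}
  DF(b7)={b8}
  DF(b8)=∅

φ for u: defs {b2,b6,b7}
  DF⁺ = {b7,b8}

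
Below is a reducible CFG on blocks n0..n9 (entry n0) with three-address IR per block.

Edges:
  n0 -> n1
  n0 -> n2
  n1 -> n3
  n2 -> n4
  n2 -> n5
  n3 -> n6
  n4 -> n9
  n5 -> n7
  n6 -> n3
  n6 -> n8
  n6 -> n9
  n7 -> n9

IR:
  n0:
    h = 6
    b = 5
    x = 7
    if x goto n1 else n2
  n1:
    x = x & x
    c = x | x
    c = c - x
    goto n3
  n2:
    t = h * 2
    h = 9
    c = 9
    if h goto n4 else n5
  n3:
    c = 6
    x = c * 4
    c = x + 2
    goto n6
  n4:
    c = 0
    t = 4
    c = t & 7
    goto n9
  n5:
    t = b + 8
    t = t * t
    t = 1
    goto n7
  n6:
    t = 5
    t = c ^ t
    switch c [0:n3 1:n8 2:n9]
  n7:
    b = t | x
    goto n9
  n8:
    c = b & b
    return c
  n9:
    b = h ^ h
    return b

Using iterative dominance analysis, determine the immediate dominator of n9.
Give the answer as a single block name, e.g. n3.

idom tree: n1←n0 n2←n0 n3←n1 n4←n2 n5←n2 n6←n3 n7←n5 n8←n6 n9←n0
Join-block Dom:
  n3: preds {n1,n6}: {n0,n1} ∩ {n0,n1,n3,n6} = {n0,n1}; idom=n1
  n9: preds {n4,n6,n7}: {n0,n2,n4} ∩ {n0,n1,n3,n6} ∩ {n0,n2,n5,n7} = {n0}; idom=n0

idom(n9) = n0

Answer: n0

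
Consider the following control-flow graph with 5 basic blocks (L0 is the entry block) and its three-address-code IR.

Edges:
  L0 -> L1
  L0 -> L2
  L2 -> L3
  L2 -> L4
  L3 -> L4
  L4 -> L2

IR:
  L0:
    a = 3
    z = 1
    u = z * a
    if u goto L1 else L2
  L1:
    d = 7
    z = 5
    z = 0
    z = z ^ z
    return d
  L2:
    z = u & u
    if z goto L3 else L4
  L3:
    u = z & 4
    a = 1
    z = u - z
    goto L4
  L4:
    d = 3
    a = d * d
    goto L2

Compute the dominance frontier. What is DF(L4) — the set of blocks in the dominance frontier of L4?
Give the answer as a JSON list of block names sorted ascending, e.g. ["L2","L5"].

idom tree: L1←L0 L2←L0 L3←L2 L4←L2
Dom at joins:
  L2: preds {L0,L4}: {L0} ∩ {L0,L2,L4} = {L0}; idom=L0
  L4: preds {L2,L3}: {L0,L2} ∩ {L0,L2,L3} = {L0,L2}; idom=L2

DF walk-up:
  join L2 pred L0: · stop@L0
  join L2 pred L4: L4→L2 stop@L0
  join L4 pred L2: · stop@L2
  join L4 pred L3: L3 stop@L2
  L0 → ∅
  L1 → ∅
  L2 → {L2}
  L3 → {L4}
  L4 → {L2}

DF(L4) = ["L2"]

Answer: ["L2"]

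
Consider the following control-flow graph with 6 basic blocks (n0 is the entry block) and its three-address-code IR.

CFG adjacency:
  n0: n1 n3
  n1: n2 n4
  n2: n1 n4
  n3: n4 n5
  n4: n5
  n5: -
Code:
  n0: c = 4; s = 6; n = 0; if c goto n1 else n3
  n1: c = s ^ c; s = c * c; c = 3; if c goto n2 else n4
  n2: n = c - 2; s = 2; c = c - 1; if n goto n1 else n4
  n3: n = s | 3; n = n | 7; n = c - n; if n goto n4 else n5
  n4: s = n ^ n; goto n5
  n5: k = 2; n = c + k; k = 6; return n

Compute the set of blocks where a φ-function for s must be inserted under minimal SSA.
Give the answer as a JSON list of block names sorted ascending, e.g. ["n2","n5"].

idom tree: n1←n0 n2←n1 n3←n0 n4←n0 n5←n0
Dom∩ at merges:
  n1: preds {n0,n2}: {n0} ∩ {n0,n1,n2} = {n0}; idom=n0
  n4: preds {n1,n2,n3}: {n0,n1} ∩ {n0,n1,n2} ∩ {n0,n3} = {n0}; idom=n0
  n5: preds {n3,n4}: {n0,n3} ∩ {n0,n4} = {n0}; idom=n0

DF walk-up:
  n1←n0: walk · to n0
  n1←n2: walk n2→n1 to n0
  n4←n1: walk n1 to n0
  n4←n2: walk n2→n1 to n0
  n4←n3: walk n3 to n0
  n5←n3: walk n3 to n0
  n5←n4: walk n4 to n0
  n0 → ∅
  n1 → {n1,n4}
  n2 → {n1,n4}
  n3 → {n4,n5}
  n4 → {n5}
  n5 → ∅

φ for s: defs {n0,n1,n2,n4}
  DF⁺ = {n1,n4,n5}

Answer: ["n1", "n4", "n5"]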